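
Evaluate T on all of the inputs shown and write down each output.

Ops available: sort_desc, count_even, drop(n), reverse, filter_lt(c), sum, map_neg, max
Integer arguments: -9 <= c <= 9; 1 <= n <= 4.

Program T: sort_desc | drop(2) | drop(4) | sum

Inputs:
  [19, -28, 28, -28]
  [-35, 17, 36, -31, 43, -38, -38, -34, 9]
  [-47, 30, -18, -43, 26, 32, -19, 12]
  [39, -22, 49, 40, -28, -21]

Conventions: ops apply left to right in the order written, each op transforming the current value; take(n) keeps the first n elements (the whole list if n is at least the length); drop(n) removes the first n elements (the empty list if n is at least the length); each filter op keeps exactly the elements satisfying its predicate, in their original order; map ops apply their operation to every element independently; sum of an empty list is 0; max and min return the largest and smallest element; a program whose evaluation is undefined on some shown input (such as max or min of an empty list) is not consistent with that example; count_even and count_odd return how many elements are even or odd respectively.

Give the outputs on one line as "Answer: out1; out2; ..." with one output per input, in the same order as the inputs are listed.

Execution, op by op:
  [19, -28, 28, -28] -> [28, 19, -28, -28] -> [-28, -28] -> [] -> 0
  [-35, 17, 36, -31, 43, -38, -38, -34, 9] -> [43, 36, 17, 9, -31, -34, -35, -38, -38] -> [17, 9, -31, -34, -35, -38, -38] -> [-35, -38, -38] -> -111
  [-47, 30, -18, -43, 26, 32, -19, 12] -> [32, 30, 26, 12, -18, -19, -43, -47] -> [26, 12, -18, -19, -43, -47] -> [-43, -47] -> -90
  [39, -22, 49, 40, -28, -21] -> [49, 40, 39, -21, -22, -28] -> [39, -21, -22, -28] -> [] -> 0

0; -111; -90; 0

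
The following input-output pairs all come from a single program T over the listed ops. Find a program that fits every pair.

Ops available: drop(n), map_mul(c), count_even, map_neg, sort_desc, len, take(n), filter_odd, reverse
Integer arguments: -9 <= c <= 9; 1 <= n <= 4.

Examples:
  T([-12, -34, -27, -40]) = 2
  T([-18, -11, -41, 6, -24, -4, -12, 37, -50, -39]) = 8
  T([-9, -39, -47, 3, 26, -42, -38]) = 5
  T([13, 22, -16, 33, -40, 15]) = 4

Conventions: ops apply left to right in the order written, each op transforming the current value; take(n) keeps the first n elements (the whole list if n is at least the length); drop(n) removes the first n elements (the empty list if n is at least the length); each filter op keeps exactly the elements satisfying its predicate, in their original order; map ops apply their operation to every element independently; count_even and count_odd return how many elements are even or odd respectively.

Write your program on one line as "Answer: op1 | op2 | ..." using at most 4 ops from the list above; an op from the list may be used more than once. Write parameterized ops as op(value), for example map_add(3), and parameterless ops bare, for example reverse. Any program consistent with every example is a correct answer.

map_neg | map_mul(-4) | drop(2) | len

Check, running the answer program on each example:
  [-12, -34, -27, -40] -> [12, 34, 27, 40] -> [-48, -136, -108, -160] -> [-108, -160] -> 2
  [-18, -11, -41, 6, -24, -4, -12, 37, -50, -39] -> [18, 11, 41, -6, 24, 4, 12, -37, 50, 39] -> [-72, -44, -164, 24, -96, -16, -48, 148, -200, -156] -> [-164, 24, -96, -16, -48, 148, -200, -156] -> 8
  [-9, -39, -47, 3, 26, -42, -38] -> [9, 39, 47, -3, -26, 42, 38] -> [-36, -156, -188, 12, 104, -168, -152] -> [-188, 12, 104, -168, -152] -> 5
  [13, 22, -16, 33, -40, 15] -> [-13, -22, 16, -33, 40, -15] -> [52, 88, -64, 132, -160, 60] -> [-64, 132, -160, 60] -> 4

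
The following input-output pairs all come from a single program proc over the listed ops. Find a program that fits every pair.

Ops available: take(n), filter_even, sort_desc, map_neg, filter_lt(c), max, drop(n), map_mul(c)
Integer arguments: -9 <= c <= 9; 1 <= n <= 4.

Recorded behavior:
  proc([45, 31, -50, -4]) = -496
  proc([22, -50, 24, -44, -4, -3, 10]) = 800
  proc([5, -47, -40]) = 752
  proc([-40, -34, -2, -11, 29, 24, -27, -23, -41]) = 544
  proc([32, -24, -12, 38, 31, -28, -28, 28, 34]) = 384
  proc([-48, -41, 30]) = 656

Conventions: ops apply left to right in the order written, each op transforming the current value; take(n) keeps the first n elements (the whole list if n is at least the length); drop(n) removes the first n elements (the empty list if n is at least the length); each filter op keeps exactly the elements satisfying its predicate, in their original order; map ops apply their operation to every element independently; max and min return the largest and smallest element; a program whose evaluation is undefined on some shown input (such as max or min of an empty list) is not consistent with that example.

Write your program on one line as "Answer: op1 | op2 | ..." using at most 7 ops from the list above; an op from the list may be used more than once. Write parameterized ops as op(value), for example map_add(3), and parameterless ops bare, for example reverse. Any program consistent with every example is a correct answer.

map_mul(-2) | take(2) | map_mul(4) | drop(1) | map_mul(2) | max

Check, running the answer program on each example:
  [45, 31, -50, -4] -> [-90, -62, 100, 8] -> [-90, -62] -> [-360, -248] -> [-248] -> [-496] -> -496
  [22, -50, 24, -44, -4, -3, 10] -> [-44, 100, -48, 88, 8, 6, -20] -> [-44, 100] -> [-176, 400] -> [400] -> [800] -> 800
  [5, -47, -40] -> [-10, 94, 80] -> [-10, 94] -> [-40, 376] -> [376] -> [752] -> 752
  [-40, -34, -2, -11, 29, 24, -27, -23, -41] -> [80, 68, 4, 22, -58, -48, 54, 46, 82] -> [80, 68] -> [320, 272] -> [272] -> [544] -> 544
  [32, -24, -12, 38, 31, -28, -28, 28, 34] -> [-64, 48, 24, -76, -62, 56, 56, -56, -68] -> [-64, 48] -> [-256, 192] -> [192] -> [384] -> 384
  [-48, -41, 30] -> [96, 82, -60] -> [96, 82] -> [384, 328] -> [328] -> [656] -> 656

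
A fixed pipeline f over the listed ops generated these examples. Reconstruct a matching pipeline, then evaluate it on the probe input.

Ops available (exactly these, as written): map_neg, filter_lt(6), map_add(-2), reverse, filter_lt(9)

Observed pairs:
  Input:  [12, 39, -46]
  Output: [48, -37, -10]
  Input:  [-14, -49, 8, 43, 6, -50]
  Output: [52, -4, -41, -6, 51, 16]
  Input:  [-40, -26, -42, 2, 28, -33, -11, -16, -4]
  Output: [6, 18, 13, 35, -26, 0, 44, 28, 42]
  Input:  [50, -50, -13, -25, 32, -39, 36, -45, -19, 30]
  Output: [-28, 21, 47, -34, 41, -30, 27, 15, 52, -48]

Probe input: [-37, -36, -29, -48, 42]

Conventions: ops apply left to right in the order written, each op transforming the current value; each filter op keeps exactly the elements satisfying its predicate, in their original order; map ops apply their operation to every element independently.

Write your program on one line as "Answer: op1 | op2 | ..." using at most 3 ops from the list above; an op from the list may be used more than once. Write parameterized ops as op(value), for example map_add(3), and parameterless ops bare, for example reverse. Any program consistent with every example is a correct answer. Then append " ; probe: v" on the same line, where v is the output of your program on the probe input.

reverse | map_add(-2) | map_neg ; probe: [-40, 50, 31, 38, 39]

Check, running the answer program on each example:
  [12, 39, -46] -> [-46, 39, 12] -> [-48, 37, 10] -> [48, -37, -10]
  [-14, -49, 8, 43, 6, -50] -> [-50, 6, 43, 8, -49, -14] -> [-52, 4, 41, 6, -51, -16] -> [52, -4, -41, -6, 51, 16]
  [-40, -26, -42, 2, 28, -33, -11, -16, -4] -> [-4, -16, -11, -33, 28, 2, -42, -26, -40] -> [-6, -18, -13, -35, 26, 0, -44, -28, -42] -> [6, 18, 13, 35, -26, 0, 44, 28, 42]
  [50, -50, -13, -25, 32, -39, 36, -45, -19, 30] -> [30, -19, -45, 36, -39, 32, -25, -13, -50, 50] -> [28, -21, -47, 34, -41, 30, -27, -15, -52, 48] -> [-28, 21, 47, -34, 41, -30, 27, 15, 52, -48]
  probe: [-37, -36, -29, -48, 42] -> [42, -48, -29, -36, -37] -> [40, -50, -31, -38, -39] -> [-40, 50, 31, 38, 39]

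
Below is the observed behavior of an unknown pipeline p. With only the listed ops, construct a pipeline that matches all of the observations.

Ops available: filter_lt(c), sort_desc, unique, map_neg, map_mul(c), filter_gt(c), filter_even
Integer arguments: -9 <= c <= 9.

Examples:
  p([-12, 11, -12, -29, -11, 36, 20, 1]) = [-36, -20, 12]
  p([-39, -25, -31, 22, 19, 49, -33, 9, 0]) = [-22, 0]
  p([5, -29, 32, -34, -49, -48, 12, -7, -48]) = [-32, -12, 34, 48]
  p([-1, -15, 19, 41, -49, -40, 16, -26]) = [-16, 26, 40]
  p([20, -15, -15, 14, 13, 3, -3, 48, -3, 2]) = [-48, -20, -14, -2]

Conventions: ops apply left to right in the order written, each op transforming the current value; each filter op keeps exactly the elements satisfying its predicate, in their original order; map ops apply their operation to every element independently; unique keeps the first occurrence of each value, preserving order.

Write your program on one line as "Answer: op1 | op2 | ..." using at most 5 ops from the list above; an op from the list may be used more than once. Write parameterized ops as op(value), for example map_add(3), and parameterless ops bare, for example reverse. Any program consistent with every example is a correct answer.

filter_even | sort_desc | unique | map_neg

Check, running the answer program on each example:
  [-12, 11, -12, -29, -11, 36, 20, 1] -> [-12, -12, 36, 20] -> [36, 20, -12, -12] -> [36, 20, -12] -> [-36, -20, 12]
  [-39, -25, -31, 22, 19, 49, -33, 9, 0] -> [22, 0] -> [22, 0] -> [22, 0] -> [-22, 0]
  [5, -29, 32, -34, -49, -48, 12, -7, -48] -> [32, -34, -48, 12, -48] -> [32, 12, -34, -48, -48] -> [32, 12, -34, -48] -> [-32, -12, 34, 48]
  [-1, -15, 19, 41, -49, -40, 16, -26] -> [-40, 16, -26] -> [16, -26, -40] -> [16, -26, -40] -> [-16, 26, 40]
  [20, -15, -15, 14, 13, 3, -3, 48, -3, 2] -> [20, 14, 48, 2] -> [48, 20, 14, 2] -> [48, 20, 14, 2] -> [-48, -20, -14, -2]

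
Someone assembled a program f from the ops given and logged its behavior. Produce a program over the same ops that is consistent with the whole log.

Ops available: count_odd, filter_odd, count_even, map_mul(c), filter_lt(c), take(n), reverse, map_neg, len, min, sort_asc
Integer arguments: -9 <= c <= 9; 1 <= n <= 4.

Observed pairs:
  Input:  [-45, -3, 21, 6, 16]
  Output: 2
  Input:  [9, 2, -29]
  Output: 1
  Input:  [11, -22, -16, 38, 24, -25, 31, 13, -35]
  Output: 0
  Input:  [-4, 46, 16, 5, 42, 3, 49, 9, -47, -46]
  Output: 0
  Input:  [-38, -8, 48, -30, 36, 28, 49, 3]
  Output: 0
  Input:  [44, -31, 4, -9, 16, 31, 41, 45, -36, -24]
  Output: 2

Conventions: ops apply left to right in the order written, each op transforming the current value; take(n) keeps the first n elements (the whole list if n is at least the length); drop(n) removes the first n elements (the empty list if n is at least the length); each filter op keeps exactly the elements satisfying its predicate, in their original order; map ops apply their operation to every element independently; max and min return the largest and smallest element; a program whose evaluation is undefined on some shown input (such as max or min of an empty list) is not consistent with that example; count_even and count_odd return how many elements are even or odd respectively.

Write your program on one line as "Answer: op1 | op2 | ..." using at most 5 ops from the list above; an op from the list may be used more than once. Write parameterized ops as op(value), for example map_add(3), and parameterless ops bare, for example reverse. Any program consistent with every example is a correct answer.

take(4) | filter_odd | reverse | filter_lt(-2) | len

Check, running the answer program on each example:
  [-45, -3, 21, 6, 16] -> [-45, -3, 21, 6] -> [-45, -3, 21] -> [21, -3, -45] -> [-3, -45] -> 2
  [9, 2, -29] -> [9, 2, -29] -> [9, -29] -> [-29, 9] -> [-29] -> 1
  [11, -22, -16, 38, 24, -25, 31, 13, -35] -> [11, -22, -16, 38] -> [11] -> [11] -> [] -> 0
  [-4, 46, 16, 5, 42, 3, 49, 9, -47, -46] -> [-4, 46, 16, 5] -> [5] -> [5] -> [] -> 0
  [-38, -8, 48, -30, 36, 28, 49, 3] -> [-38, -8, 48, -30] -> [] -> [] -> [] -> 0
  [44, -31, 4, -9, 16, 31, 41, 45, -36, -24] -> [44, -31, 4, -9] -> [-31, -9] -> [-9, -31] -> [-9, -31] -> 2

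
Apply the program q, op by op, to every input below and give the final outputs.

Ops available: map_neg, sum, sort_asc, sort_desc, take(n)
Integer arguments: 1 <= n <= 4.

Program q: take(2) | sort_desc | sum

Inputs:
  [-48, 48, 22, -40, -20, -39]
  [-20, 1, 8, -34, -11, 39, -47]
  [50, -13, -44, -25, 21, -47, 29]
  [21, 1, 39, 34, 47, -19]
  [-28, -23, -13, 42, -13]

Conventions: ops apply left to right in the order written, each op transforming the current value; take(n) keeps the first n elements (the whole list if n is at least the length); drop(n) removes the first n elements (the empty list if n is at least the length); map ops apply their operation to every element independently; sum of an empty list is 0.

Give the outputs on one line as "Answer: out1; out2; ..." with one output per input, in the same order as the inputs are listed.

Execution, op by op:
  [-48, 48, 22, -40, -20, -39] -> [-48, 48] -> [48, -48] -> 0
  [-20, 1, 8, -34, -11, 39, -47] -> [-20, 1] -> [1, -20] -> -19
  [50, -13, -44, -25, 21, -47, 29] -> [50, -13] -> [50, -13] -> 37
  [21, 1, 39, 34, 47, -19] -> [21, 1] -> [21, 1] -> 22
  [-28, -23, -13, 42, -13] -> [-28, -23] -> [-23, -28] -> -51

0; -19; 37; 22; -51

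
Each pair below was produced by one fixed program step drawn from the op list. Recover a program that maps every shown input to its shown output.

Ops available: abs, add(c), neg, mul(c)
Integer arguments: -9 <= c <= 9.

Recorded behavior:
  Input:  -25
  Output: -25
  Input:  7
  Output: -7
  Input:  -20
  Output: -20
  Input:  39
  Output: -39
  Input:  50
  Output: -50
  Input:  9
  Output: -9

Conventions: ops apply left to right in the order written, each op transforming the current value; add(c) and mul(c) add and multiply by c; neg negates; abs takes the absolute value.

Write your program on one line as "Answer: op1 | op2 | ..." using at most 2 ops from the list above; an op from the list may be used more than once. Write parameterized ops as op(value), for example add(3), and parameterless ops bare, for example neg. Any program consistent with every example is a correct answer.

abs | neg

Check, running the answer program on each example:
  -25 -> 25 -> -25
  7 -> 7 -> -7
  -20 -> 20 -> -20
  39 -> 39 -> -39
  50 -> 50 -> -50
  9 -> 9 -> -9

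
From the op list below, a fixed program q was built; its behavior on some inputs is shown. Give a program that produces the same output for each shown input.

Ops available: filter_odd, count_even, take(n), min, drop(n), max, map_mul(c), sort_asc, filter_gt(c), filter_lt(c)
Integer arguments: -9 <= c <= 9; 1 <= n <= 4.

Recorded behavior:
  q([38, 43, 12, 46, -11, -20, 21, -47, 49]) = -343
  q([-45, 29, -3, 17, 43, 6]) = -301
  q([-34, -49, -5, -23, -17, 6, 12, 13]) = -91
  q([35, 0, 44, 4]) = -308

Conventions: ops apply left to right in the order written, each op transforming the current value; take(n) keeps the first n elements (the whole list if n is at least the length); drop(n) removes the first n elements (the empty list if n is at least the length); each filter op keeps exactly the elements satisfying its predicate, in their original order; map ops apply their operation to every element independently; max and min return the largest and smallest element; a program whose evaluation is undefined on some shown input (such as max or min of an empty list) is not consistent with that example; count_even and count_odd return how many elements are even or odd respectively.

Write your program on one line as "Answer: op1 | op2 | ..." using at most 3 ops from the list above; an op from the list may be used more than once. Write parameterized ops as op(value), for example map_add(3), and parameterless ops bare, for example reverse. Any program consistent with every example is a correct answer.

filter_gt(-6) | map_mul(-7) | min

Check, running the answer program on each example:
  [38, 43, 12, 46, -11, -20, 21, -47, 49] -> [38, 43, 12, 46, 21, 49] -> [-266, -301, -84, -322, -147, -343] -> -343
  [-45, 29, -3, 17, 43, 6] -> [29, -3, 17, 43, 6] -> [-203, 21, -119, -301, -42] -> -301
  [-34, -49, -5, -23, -17, 6, 12, 13] -> [-5, 6, 12, 13] -> [35, -42, -84, -91] -> -91
  [35, 0, 44, 4] -> [35, 0, 44, 4] -> [-245, 0, -308, -28] -> -308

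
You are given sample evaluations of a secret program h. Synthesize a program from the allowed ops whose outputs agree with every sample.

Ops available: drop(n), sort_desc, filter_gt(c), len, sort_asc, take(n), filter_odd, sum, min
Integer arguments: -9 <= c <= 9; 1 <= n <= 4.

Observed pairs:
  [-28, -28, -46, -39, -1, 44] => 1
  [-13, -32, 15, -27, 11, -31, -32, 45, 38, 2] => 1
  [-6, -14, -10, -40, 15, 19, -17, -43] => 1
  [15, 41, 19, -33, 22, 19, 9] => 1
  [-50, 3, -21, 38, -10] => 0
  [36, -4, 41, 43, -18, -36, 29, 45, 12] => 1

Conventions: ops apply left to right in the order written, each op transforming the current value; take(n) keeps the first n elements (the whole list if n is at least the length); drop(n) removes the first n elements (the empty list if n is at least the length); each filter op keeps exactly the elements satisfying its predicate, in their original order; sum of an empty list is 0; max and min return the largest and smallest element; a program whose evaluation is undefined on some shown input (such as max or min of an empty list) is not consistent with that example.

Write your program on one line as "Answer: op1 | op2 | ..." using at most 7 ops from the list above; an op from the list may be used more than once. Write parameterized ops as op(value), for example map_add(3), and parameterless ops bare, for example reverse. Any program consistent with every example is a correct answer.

drop(2) | filter_odd | filter_gt(-9) | sort_desc | take(1) | len

Check, running the answer program on each example:
  [-28, -28, -46, -39, -1, 44] -> [-46, -39, -1, 44] -> [-39, -1] -> [-1] -> [-1] -> [-1] -> 1
  [-13, -32, 15, -27, 11, -31, -32, 45, 38, 2] -> [15, -27, 11, -31, -32, 45, 38, 2] -> [15, -27, 11, -31, 45] -> [15, 11, 45] -> [45, 15, 11] -> [45] -> 1
  [-6, -14, -10, -40, 15, 19, -17, -43] -> [-10, -40, 15, 19, -17, -43] -> [15, 19, -17, -43] -> [15, 19] -> [19, 15] -> [19] -> 1
  [15, 41, 19, -33, 22, 19, 9] -> [19, -33, 22, 19, 9] -> [19, -33, 19, 9] -> [19, 19, 9] -> [19, 19, 9] -> [19] -> 1
  [-50, 3, -21, 38, -10] -> [-21, 38, -10] -> [-21] -> [] -> [] -> [] -> 0
  [36, -4, 41, 43, -18, -36, 29, 45, 12] -> [41, 43, -18, -36, 29, 45, 12] -> [41, 43, 29, 45] -> [41, 43, 29, 45] -> [45, 43, 41, 29] -> [45] -> 1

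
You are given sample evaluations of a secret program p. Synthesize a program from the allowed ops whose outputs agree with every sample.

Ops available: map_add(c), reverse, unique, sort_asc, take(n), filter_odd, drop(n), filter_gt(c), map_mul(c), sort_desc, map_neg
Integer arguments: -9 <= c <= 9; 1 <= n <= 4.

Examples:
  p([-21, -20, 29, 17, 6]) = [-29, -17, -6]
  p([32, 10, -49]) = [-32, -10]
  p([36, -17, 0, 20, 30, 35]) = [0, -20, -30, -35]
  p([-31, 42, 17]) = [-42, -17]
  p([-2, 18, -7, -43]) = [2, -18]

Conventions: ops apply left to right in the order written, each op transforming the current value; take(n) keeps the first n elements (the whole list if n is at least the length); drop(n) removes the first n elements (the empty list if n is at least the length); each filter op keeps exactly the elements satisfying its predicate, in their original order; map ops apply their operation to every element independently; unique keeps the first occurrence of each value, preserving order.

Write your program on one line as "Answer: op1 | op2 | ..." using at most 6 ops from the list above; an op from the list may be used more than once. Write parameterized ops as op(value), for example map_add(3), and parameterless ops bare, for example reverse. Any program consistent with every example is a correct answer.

reverse | filter_gt(-3) | take(4) | map_neg | reverse

Check, running the answer program on each example:
  [-21, -20, 29, 17, 6] -> [6, 17, 29, -20, -21] -> [6, 17, 29] -> [6, 17, 29] -> [-6, -17, -29] -> [-29, -17, -6]
  [32, 10, -49] -> [-49, 10, 32] -> [10, 32] -> [10, 32] -> [-10, -32] -> [-32, -10]
  [36, -17, 0, 20, 30, 35] -> [35, 30, 20, 0, -17, 36] -> [35, 30, 20, 0, 36] -> [35, 30, 20, 0] -> [-35, -30, -20, 0] -> [0, -20, -30, -35]
  [-31, 42, 17] -> [17, 42, -31] -> [17, 42] -> [17, 42] -> [-17, -42] -> [-42, -17]
  [-2, 18, -7, -43] -> [-43, -7, 18, -2] -> [18, -2] -> [18, -2] -> [-18, 2] -> [2, -18]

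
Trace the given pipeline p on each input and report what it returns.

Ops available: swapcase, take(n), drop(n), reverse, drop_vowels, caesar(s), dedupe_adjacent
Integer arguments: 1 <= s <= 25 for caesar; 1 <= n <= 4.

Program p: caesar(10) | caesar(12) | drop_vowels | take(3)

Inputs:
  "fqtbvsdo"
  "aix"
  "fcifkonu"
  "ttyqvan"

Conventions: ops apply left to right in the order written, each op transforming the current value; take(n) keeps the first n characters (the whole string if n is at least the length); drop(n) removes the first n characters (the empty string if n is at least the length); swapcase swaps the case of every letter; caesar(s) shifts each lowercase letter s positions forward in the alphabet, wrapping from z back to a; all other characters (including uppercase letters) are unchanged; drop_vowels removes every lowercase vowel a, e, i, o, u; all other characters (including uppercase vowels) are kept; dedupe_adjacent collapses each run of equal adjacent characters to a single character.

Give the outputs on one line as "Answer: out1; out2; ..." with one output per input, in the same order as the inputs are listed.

Execution, op by op:
  "fqtbvsdo" -> "padlfcny" -> "bmpxrozk" -> "bmpxrzk" -> "bmp"
  "aix" -> "ksh" -> "wet" -> "wt" -> "wt"
  "fcifkonu" -> "pmspuyxe" -> "byebgkjq" -> "bybgkjq" -> "byb"
  "ttyqvan" -> "ddiafkx" -> "ppumrwj" -> "ppmrwj" -> "ppm"

"bmp"; "wt"; "byb"; "ppm"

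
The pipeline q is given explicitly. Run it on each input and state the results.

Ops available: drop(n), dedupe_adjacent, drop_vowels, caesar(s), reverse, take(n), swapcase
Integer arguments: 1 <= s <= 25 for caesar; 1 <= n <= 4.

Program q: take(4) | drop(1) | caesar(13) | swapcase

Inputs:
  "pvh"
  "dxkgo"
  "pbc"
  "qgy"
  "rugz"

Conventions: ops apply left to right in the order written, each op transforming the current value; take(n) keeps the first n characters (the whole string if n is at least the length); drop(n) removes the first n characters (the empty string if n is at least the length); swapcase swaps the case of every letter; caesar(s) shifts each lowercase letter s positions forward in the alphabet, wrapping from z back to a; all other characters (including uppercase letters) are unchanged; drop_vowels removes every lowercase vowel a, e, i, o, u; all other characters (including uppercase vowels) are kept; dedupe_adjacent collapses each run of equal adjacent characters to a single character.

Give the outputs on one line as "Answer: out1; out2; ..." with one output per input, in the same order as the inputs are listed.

"IU"; "KXT"; "OP"; "TL"; "HTM"

Execution, op by op:
  "pvh" -> "pvh" -> "vh" -> "iu" -> "IU"
  "dxkgo" -> "dxkg" -> "xkg" -> "kxt" -> "KXT"
  "pbc" -> "pbc" -> "bc" -> "op" -> "OP"
  "qgy" -> "qgy" -> "gy" -> "tl" -> "TL"
  "rugz" -> "rugz" -> "ugz" -> "htm" -> "HTM"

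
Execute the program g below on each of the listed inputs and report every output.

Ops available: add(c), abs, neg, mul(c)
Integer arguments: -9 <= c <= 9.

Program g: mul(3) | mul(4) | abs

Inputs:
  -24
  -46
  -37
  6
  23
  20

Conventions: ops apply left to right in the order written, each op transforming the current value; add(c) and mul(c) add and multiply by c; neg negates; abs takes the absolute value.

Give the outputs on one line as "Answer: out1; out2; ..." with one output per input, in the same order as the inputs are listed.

288; 552; 444; 72; 276; 240

Execution, op by op:
  -24 -> -72 -> -288 -> 288
  -46 -> -138 -> -552 -> 552
  -37 -> -111 -> -444 -> 444
  6 -> 18 -> 72 -> 72
  23 -> 69 -> 276 -> 276
  20 -> 60 -> 240 -> 240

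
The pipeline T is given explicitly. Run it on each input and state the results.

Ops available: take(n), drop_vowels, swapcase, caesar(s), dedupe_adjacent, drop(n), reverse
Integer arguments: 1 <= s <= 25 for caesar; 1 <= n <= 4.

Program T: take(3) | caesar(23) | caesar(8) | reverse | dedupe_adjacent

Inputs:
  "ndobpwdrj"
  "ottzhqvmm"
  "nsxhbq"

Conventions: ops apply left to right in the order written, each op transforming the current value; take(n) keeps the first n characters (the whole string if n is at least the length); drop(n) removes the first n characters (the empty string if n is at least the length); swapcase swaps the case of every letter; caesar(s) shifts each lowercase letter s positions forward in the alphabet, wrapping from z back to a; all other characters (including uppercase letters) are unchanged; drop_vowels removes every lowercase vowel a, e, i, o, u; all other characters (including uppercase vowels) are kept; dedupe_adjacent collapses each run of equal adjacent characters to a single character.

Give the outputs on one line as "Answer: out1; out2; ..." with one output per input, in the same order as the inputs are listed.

"tis"; "yt"; "cxs"

Execution, op by op:
  "ndobpwdrj" -> "ndo" -> "kal" -> "sit" -> "tis" -> "tis"
  "ottzhqvmm" -> "ott" -> "lqq" -> "tyy" -> "yyt" -> "yt"
  "nsxhbq" -> "nsx" -> "kpu" -> "sxc" -> "cxs" -> "cxs"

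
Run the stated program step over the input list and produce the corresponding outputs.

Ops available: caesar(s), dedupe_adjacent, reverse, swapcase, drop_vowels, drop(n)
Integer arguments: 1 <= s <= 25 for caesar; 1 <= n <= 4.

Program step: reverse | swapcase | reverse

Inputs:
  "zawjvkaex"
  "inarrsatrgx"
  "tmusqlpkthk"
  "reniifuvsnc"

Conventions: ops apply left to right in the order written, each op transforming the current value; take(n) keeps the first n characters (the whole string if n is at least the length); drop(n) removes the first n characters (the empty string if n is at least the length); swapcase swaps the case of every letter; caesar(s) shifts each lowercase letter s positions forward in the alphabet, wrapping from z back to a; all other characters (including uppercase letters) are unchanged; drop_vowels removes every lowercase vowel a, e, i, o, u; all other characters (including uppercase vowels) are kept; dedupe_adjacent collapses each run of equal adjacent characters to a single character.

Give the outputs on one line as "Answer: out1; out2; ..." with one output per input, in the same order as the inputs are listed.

Execution, op by op:
  "zawjvkaex" -> "xeakvjwaz" -> "XEAKVJWAZ" -> "ZAWJVKAEX"
  "inarrsatrgx" -> "xgrtasrrani" -> "XGRTASRRANI" -> "INARRSATRGX"
  "tmusqlpkthk" -> "khtkplqsumt" -> "KHTKPLQSUMT" -> "TMUSQLPKTHK"
  "reniifuvsnc" -> "cnsvufiiner" -> "CNSVUFIINER" -> "RENIIFUVSNC"

"ZAWJVKAEX"; "INARRSATRGX"; "TMUSQLPKTHK"; "RENIIFUVSNC"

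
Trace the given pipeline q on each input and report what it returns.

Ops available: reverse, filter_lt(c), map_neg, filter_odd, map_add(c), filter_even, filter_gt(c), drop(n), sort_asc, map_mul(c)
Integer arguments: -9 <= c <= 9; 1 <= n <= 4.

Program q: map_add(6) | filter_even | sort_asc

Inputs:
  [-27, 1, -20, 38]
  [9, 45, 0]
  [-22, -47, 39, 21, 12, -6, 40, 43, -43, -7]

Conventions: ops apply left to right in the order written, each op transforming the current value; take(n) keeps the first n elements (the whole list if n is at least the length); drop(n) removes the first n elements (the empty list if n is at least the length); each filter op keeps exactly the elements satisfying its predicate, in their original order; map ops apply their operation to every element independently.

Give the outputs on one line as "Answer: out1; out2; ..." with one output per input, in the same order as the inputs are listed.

[-14, 44]; [6]; [-16, 0, 18, 46]

Execution, op by op:
  [-27, 1, -20, 38] -> [-21, 7, -14, 44] -> [-14, 44] -> [-14, 44]
  [9, 45, 0] -> [15, 51, 6] -> [6] -> [6]
  [-22, -47, 39, 21, 12, -6, 40, 43, -43, -7] -> [-16, -41, 45, 27, 18, 0, 46, 49, -37, -1] -> [-16, 18, 0, 46] -> [-16, 0, 18, 46]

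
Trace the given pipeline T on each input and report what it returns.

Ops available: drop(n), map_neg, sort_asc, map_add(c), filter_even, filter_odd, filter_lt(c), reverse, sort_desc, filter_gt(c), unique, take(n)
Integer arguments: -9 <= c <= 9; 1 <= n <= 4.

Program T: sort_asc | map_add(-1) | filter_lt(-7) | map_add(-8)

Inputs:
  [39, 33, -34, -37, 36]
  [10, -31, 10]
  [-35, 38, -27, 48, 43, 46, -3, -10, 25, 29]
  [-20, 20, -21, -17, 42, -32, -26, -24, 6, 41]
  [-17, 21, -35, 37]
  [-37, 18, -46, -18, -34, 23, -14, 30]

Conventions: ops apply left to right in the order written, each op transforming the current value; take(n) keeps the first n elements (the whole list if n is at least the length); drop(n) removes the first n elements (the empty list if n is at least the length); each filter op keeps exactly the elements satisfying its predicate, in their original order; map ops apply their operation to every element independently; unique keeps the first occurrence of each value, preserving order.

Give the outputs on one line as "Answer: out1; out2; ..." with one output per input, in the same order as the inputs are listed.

Execution, op by op:
  [39, 33, -34, -37, 36] -> [-37, -34, 33, 36, 39] -> [-38, -35, 32, 35, 38] -> [-38, -35] -> [-46, -43]
  [10, -31, 10] -> [-31, 10, 10] -> [-32, 9, 9] -> [-32] -> [-40]
  [-35, 38, -27, 48, 43, 46, -3, -10, 25, 29] -> [-35, -27, -10, -3, 25, 29, 38, 43, 46, 48] -> [-36, -28, -11, -4, 24, 28, 37, 42, 45, 47] -> [-36, -28, -11] -> [-44, -36, -19]
  [-20, 20, -21, -17, 42, -32, -26, -24, 6, 41] -> [-32, -26, -24, -21, -20, -17, 6, 20, 41, 42] -> [-33, -27, -25, -22, -21, -18, 5, 19, 40, 41] -> [-33, -27, -25, -22, -21, -18] -> [-41, -35, -33, -30, -29, -26]
  [-17, 21, -35, 37] -> [-35, -17, 21, 37] -> [-36, -18, 20, 36] -> [-36, -18] -> [-44, -26]
  [-37, 18, -46, -18, -34, 23, -14, 30] -> [-46, -37, -34, -18, -14, 18, 23, 30] -> [-47, -38, -35, -19, -15, 17, 22, 29] -> [-47, -38, -35, -19, -15] -> [-55, -46, -43, -27, -23]

[-46, -43]; [-40]; [-44, -36, -19]; [-41, -35, -33, -30, -29, -26]; [-44, -26]; [-55, -46, -43, -27, -23]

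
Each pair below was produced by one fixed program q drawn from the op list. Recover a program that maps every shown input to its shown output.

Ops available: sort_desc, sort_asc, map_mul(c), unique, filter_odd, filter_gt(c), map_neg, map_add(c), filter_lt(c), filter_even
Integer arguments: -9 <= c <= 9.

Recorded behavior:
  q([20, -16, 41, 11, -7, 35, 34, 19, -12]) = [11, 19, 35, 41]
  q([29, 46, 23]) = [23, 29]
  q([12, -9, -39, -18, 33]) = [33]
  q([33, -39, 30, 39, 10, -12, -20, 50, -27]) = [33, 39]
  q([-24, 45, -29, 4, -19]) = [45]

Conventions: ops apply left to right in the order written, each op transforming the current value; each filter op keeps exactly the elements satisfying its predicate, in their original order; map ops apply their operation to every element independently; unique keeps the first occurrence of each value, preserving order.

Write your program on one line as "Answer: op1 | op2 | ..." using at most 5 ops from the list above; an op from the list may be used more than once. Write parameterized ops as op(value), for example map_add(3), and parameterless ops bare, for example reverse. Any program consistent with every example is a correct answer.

sort_desc | sort_asc | filter_gt(9) | filter_odd

Check, running the answer program on each example:
  [20, -16, 41, 11, -7, 35, 34, 19, -12] -> [41, 35, 34, 20, 19, 11, -7, -12, -16] -> [-16, -12, -7, 11, 19, 20, 34, 35, 41] -> [11, 19, 20, 34, 35, 41] -> [11, 19, 35, 41]
  [29, 46, 23] -> [46, 29, 23] -> [23, 29, 46] -> [23, 29, 46] -> [23, 29]
  [12, -9, -39, -18, 33] -> [33, 12, -9, -18, -39] -> [-39, -18, -9, 12, 33] -> [12, 33] -> [33]
  [33, -39, 30, 39, 10, -12, -20, 50, -27] -> [50, 39, 33, 30, 10, -12, -20, -27, -39] -> [-39, -27, -20, -12, 10, 30, 33, 39, 50] -> [10, 30, 33, 39, 50] -> [33, 39]
  [-24, 45, -29, 4, -19] -> [45, 4, -19, -24, -29] -> [-29, -24, -19, 4, 45] -> [45] -> [45]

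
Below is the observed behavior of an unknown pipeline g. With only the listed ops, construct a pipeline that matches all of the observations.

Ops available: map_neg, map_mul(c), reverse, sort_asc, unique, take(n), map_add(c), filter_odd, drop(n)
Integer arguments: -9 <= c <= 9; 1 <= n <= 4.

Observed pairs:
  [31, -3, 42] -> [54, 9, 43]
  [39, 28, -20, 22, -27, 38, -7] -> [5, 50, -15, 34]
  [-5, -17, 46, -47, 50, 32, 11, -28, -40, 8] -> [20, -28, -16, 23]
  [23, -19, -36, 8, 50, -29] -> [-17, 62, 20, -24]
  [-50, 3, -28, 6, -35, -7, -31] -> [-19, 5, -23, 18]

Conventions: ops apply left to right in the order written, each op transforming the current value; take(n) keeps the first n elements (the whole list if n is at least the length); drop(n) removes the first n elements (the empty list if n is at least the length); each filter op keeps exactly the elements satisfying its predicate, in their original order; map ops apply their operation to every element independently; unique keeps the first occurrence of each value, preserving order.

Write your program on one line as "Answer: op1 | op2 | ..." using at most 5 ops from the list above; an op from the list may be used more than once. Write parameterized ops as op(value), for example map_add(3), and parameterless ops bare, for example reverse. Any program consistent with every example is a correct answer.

map_add(9) | reverse | map_add(3) | take(4)

Check, running the answer program on each example:
  [31, -3, 42] -> [40, 6, 51] -> [51, 6, 40] -> [54, 9, 43] -> [54, 9, 43]
  [39, 28, -20, 22, -27, 38, -7] -> [48, 37, -11, 31, -18, 47, 2] -> [2, 47, -18, 31, -11, 37, 48] -> [5, 50, -15, 34, -8, 40, 51] -> [5, 50, -15, 34]
  [-5, -17, 46, -47, 50, 32, 11, -28, -40, 8] -> [4, -8, 55, -38, 59, 41, 20, -19, -31, 17] -> [17, -31, -19, 20, 41, 59, -38, 55, -8, 4] -> [20, -28, -16, 23, 44, 62, -35, 58, -5, 7] -> [20, -28, -16, 23]
  [23, -19, -36, 8, 50, -29] -> [32, -10, -27, 17, 59, -20] -> [-20, 59, 17, -27, -10, 32] -> [-17, 62, 20, -24, -7, 35] -> [-17, 62, 20, -24]
  [-50, 3, -28, 6, -35, -7, -31] -> [-41, 12, -19, 15, -26, 2, -22] -> [-22, 2, -26, 15, -19, 12, -41] -> [-19, 5, -23, 18, -16, 15, -38] -> [-19, 5, -23, 18]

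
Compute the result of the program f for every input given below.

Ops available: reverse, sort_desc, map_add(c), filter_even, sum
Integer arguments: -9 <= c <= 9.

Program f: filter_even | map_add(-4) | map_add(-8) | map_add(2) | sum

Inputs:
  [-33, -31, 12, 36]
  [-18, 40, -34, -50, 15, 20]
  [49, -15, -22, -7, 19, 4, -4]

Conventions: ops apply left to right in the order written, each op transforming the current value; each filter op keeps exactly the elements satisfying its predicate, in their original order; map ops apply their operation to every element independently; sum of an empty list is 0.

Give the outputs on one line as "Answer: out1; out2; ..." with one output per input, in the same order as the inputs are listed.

28; -92; -52

Execution, op by op:
  [-33, -31, 12, 36] -> [12, 36] -> [8, 32] -> [0, 24] -> [2, 26] -> 28
  [-18, 40, -34, -50, 15, 20] -> [-18, 40, -34, -50, 20] -> [-22, 36, -38, -54, 16] -> [-30, 28, -46, -62, 8] -> [-28, 30, -44, -60, 10] -> -92
  [49, -15, -22, -7, 19, 4, -4] -> [-22, 4, -4] -> [-26, 0, -8] -> [-34, -8, -16] -> [-32, -6, -14] -> -52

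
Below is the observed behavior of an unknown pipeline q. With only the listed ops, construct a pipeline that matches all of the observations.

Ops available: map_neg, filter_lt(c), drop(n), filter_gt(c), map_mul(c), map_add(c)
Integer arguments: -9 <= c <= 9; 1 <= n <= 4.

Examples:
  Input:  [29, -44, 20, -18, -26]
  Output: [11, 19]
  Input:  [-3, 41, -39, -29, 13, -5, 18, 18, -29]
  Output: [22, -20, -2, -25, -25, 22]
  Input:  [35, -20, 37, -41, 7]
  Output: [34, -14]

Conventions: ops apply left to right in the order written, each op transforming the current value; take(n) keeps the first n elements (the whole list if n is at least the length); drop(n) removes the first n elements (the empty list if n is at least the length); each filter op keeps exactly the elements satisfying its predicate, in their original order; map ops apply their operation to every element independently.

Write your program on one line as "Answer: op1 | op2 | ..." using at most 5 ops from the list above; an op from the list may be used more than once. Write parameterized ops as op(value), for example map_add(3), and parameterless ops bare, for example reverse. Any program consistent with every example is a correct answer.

map_neg | map_add(-6) | drop(3) | map_add(-1)

Check, running the answer program on each example:
  [29, -44, 20, -18, -26] -> [-29, 44, -20, 18, 26] -> [-35, 38, -26, 12, 20] -> [12, 20] -> [11, 19]
  [-3, 41, -39, -29, 13, -5, 18, 18, -29] -> [3, -41, 39, 29, -13, 5, -18, -18, 29] -> [-3, -47, 33, 23, -19, -1, -24, -24, 23] -> [23, -19, -1, -24, -24, 23] -> [22, -20, -2, -25, -25, 22]
  [35, -20, 37, -41, 7] -> [-35, 20, -37, 41, -7] -> [-41, 14, -43, 35, -13] -> [35, -13] -> [34, -14]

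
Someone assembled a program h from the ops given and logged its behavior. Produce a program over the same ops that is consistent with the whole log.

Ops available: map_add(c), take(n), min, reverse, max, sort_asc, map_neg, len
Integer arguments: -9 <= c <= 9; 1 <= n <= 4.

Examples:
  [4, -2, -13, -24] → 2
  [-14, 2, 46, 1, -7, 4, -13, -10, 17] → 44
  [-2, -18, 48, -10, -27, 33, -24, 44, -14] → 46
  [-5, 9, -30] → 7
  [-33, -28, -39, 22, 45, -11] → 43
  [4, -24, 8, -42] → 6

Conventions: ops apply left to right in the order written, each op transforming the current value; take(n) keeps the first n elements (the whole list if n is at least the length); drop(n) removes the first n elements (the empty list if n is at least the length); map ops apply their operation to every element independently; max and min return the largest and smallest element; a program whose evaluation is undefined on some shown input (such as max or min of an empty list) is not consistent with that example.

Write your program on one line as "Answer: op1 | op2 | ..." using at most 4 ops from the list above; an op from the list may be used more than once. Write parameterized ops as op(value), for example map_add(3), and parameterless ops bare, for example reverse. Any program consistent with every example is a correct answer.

reverse | map_add(-2) | max

Check, running the answer program on each example:
  [4, -2, -13, -24] -> [-24, -13, -2, 4] -> [-26, -15, -4, 2] -> 2
  [-14, 2, 46, 1, -7, 4, -13, -10, 17] -> [17, -10, -13, 4, -7, 1, 46, 2, -14] -> [15, -12, -15, 2, -9, -1, 44, 0, -16] -> 44
  [-2, -18, 48, -10, -27, 33, -24, 44, -14] -> [-14, 44, -24, 33, -27, -10, 48, -18, -2] -> [-16, 42, -26, 31, -29, -12, 46, -20, -4] -> 46
  [-5, 9, -30] -> [-30, 9, -5] -> [-32, 7, -7] -> 7
  [-33, -28, -39, 22, 45, -11] -> [-11, 45, 22, -39, -28, -33] -> [-13, 43, 20, -41, -30, -35] -> 43
  [4, -24, 8, -42] -> [-42, 8, -24, 4] -> [-44, 6, -26, 2] -> 6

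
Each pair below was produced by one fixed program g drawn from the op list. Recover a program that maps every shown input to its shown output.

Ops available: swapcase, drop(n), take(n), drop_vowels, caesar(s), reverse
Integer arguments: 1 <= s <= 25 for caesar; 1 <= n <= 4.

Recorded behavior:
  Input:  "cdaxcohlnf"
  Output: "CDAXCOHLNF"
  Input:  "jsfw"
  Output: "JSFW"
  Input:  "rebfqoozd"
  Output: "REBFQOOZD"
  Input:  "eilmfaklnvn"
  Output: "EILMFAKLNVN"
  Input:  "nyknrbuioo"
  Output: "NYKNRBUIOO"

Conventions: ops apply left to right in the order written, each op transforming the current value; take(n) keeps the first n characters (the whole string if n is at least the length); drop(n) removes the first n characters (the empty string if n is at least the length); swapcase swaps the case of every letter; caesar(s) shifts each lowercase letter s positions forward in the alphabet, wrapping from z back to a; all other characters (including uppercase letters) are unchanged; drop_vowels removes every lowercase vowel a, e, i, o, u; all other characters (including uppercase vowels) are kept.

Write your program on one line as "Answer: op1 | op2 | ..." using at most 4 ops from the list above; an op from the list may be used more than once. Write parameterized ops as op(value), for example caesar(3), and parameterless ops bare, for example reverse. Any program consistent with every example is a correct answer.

reverse | swapcase | reverse

Check, running the answer program on each example:
  "cdaxcohlnf" -> "fnlhocxadc" -> "FNLHOCXADC" -> "CDAXCOHLNF"
  "jsfw" -> "wfsj" -> "WFSJ" -> "JSFW"
  "rebfqoozd" -> "dzooqfber" -> "DZOOQFBER" -> "REBFQOOZD"
  "eilmfaklnvn" -> "nvnlkafmlie" -> "NVNLKAFMLIE" -> "EILMFAKLNVN"
  "nyknrbuioo" -> "ooiubrnkyn" -> "OOIUBRNKYN" -> "NYKNRBUIOO"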